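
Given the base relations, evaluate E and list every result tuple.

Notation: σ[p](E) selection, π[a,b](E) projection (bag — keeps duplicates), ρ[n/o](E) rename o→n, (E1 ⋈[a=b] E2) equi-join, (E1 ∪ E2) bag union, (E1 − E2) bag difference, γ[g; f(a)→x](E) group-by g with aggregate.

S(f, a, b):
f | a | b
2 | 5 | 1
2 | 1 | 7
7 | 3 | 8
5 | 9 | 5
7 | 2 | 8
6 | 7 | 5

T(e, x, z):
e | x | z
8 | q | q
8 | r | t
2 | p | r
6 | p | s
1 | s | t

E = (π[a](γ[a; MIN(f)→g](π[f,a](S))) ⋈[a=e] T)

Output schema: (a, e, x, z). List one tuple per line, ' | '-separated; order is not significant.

Per-node cardinality:
  S → 6
  π[f,a](S) → 6
  γ[a; MIN(f)→g](π[f,a](S)) → 6
  π[a](γ[a; MIN(f)→g](π[f,a](S))) → 6
  T → 5
  (π[a](γ[a; MIN(f)→g](π[f,a](S))) ⋈[a=e] T) → 2

== RESULT ==
a | e | x | z
1 | 1 | s | t
2 | 2 | p | r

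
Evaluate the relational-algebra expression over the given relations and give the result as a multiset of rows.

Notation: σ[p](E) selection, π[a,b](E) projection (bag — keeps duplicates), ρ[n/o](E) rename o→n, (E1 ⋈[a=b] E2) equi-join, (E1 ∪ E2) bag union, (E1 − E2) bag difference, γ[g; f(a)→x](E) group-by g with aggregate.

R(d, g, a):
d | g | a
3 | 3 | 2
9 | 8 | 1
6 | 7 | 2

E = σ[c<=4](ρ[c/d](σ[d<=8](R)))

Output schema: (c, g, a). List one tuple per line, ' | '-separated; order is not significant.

Subexpression sizes:
  R → 3
  σ[d<=8](R) → 2
  ρ[c/d](σ[d<=8](R)) → 2
  σ[c<=4](ρ[c/d](σ[d<=8](R))) → 1

== RESULT ==
c | g | a
3 | 3 | 2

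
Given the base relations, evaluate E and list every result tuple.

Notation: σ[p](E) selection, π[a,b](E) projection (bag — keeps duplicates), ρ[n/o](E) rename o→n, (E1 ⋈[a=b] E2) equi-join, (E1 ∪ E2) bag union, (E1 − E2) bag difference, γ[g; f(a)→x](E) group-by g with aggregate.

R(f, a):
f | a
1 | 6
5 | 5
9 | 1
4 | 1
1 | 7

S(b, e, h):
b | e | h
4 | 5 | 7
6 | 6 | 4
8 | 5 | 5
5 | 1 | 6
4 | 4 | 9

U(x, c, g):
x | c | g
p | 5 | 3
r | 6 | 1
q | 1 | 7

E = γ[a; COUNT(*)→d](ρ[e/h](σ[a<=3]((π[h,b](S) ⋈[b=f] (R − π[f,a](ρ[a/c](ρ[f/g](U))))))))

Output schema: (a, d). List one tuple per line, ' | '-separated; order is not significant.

Per-node cardinality:
  S → 5
  π[h,b](S) → 5
  R → 5
  U → 3
  ρ[f/g](U) → 3
  ρ[a/c](ρ[f/g](U)) → 3
  π[f,a](ρ[a/c](ρ[f/g](U))) → 3
  (R − π[f,a](ρ[a/c](ρ[f/g](U)))) → 4
  (π[h,b](S) ⋈[b=f] (R − π[f,a](ρ[a/c](ρ[f/g](U))))) → 3
  σ[a<=3]((π[h,b](S) ⋈[b=f] (R − π[f,a](ρ[a/c](ρ[f/g](U)))))) → 2
  ρ[e/h](σ[a<=3]((π[h,b](S) ⋈[b=f] (R − π[f,a](ρ[a/c](ρ[f/g](U))))))) → 2
  γ[a; COUNT(*)→d](ρ[e/h](σ[a<=3]((π[h,b](S) ⋈[b=f] (R − π[f,a](ρ[a/c](ρ[f/g](U)))))))) → 1

== RESULT ==
a | d
1 | 2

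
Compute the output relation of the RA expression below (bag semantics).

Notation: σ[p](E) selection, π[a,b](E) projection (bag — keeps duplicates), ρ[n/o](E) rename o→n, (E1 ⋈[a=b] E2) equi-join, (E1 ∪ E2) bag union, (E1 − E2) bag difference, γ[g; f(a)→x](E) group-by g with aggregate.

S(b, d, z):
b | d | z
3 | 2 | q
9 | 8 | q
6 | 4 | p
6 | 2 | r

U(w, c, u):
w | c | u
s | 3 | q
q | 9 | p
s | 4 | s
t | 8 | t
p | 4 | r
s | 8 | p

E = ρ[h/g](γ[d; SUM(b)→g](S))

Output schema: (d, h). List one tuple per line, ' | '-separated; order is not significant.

Subexpression sizes:
  S → 4
  γ[d; SUM(b)→g](S) → 3
  ρ[h/g](γ[d; SUM(b)→g](S)) → 3

== RESULT ==
d | h
2 | 9
4 | 6
8 | 9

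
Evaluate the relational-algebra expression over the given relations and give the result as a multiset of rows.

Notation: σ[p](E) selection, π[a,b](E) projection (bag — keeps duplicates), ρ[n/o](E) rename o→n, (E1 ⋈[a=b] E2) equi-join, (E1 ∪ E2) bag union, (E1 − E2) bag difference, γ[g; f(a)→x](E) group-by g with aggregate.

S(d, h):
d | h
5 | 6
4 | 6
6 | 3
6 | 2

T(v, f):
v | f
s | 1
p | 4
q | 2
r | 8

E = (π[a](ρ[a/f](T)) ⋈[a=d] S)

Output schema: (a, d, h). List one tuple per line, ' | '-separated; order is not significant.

Stepwise |·|:
  T → 4
  ρ[a/f](T) → 4
  π[a](ρ[a/f](T)) → 4
  S → 4
  (π[a](ρ[a/f](T)) ⋈[a=d] S) → 1

== RESULT ==
a | d | h
4 | 4 | 6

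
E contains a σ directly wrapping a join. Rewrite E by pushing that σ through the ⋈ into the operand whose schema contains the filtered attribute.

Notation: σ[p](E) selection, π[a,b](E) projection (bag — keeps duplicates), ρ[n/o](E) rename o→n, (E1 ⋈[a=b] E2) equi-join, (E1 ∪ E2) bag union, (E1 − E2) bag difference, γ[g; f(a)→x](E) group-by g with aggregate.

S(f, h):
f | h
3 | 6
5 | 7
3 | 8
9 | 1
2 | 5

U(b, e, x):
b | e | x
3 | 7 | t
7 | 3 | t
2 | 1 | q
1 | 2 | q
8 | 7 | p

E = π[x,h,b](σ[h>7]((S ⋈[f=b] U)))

σ filters on h, owned by the left side.
E' = π[x,h,b]((σ[h>7](S) ⋈[f=b] U))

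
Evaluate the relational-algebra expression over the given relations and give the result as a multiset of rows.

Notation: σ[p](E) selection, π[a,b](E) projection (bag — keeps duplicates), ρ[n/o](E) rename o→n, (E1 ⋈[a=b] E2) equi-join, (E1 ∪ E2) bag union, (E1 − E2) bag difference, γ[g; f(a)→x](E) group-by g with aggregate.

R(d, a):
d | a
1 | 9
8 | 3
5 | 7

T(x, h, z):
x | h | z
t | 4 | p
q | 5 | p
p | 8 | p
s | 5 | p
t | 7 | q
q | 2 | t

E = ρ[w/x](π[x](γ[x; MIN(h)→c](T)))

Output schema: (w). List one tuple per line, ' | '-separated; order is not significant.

Row counts bottom-up:
  T → 6
  γ[x; MIN(h)→c](T) → 4
  π[x](γ[x; MIN(h)→c](T)) → 4
  ρ[w/x](π[x](γ[x; MIN(h)→c](T))) → 4

== RESULT ==
w
p
q
s
t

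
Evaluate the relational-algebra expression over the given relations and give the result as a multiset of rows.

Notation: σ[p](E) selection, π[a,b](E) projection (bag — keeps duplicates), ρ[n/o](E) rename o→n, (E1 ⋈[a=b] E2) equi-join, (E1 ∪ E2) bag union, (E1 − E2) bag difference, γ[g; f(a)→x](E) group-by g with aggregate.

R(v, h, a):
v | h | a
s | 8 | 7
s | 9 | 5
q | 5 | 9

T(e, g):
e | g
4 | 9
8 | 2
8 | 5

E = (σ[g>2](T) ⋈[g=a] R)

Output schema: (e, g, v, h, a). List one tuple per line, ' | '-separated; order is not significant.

Row counts bottom-up:
  T → 3
  σ[g>2](T) → 2
  R → 3
  (σ[g>2](T) ⋈[g=a] R) → 2

== RESULT ==
e | g | v | h | a
4 | 9 | q | 5 | 9
8 | 5 | s | 9 | 5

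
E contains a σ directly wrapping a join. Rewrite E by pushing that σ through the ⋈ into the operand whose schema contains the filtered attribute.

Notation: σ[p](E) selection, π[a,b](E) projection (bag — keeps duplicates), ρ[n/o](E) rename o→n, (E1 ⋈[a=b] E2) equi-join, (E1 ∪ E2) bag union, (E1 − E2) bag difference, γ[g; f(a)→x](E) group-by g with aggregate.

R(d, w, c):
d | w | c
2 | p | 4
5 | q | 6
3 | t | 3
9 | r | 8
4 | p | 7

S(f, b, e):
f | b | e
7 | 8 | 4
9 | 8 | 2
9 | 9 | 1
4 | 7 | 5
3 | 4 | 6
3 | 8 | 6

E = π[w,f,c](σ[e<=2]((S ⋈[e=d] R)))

σ filters on e, owned by the left side.
E' = π[w,f,c]((σ[e<=2](S) ⋈[e=d] R))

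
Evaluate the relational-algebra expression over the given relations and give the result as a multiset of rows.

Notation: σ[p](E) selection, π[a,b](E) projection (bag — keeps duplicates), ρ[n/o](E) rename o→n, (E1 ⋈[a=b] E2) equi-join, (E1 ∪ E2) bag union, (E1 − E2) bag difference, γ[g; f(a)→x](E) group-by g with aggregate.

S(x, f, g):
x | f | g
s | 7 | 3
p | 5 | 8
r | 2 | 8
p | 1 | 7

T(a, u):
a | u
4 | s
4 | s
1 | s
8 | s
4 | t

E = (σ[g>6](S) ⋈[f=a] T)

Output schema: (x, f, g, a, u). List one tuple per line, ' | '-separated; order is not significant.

Stepwise |·|:
  S → 4
  σ[g>6](S) → 3
  T → 5
  (σ[g>6](S) ⋈[f=a] T) → 1

== RESULT ==
x | f | g | a | u
p | 1 | 7 | 1 | s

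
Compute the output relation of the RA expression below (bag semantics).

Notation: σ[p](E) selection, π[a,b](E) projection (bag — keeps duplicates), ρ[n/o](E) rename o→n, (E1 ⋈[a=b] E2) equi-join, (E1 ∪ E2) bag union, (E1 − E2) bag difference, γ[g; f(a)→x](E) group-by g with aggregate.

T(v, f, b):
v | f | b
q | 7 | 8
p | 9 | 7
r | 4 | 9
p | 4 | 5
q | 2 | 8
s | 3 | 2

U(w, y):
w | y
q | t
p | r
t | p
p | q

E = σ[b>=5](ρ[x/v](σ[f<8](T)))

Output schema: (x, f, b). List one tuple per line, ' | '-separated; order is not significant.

Row counts bottom-up:
  T → 6
  σ[f<8](T) → 5
  ρ[x/v](σ[f<8](T)) → 5
  σ[b>=5](ρ[x/v](σ[f<8](T))) → 4

== RESULT ==
x | f | b
p | 4 | 5
q | 2 | 8
q | 7 | 8
r | 4 | 9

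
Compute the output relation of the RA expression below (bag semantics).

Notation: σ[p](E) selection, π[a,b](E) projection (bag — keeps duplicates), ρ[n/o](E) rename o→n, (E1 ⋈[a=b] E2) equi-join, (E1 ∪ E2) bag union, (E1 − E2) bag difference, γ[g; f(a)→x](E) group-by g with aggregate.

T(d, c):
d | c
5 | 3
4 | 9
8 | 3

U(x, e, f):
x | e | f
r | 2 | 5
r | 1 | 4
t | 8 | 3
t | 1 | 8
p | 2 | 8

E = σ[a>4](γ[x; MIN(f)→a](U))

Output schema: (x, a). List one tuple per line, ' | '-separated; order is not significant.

Per-node cardinality:
  U → 5
  γ[x; MIN(f)→a](U) → 3
  σ[a>4](γ[x; MIN(f)→a](U)) → 1

== RESULT ==
x | a
p | 8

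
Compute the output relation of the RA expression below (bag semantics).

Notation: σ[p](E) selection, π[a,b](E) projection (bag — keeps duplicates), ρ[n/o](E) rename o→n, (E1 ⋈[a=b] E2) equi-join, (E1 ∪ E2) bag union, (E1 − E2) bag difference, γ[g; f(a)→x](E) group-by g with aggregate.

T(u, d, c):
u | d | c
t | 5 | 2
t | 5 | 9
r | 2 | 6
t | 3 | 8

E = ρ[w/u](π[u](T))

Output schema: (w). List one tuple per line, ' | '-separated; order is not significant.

Row counts bottom-up:
  T → 4
  π[u](T) → 4
  ρ[w/u](π[u](T)) → 4

== RESULT ==
w
r
t
t
t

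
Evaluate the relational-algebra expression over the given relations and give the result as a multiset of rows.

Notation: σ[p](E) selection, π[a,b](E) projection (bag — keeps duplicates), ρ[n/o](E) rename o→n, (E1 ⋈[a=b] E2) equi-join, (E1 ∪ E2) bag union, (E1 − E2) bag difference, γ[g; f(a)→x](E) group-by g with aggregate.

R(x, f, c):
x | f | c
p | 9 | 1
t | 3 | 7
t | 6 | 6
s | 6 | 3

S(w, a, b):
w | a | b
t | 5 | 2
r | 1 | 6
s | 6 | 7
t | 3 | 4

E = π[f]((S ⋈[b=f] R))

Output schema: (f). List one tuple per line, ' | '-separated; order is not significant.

Row counts bottom-up:
  S → 4
  R → 4
  (S ⋈[b=f] R) → 2
  π[f]((S ⋈[b=f] R)) → 2

== RESULT ==
f
6
6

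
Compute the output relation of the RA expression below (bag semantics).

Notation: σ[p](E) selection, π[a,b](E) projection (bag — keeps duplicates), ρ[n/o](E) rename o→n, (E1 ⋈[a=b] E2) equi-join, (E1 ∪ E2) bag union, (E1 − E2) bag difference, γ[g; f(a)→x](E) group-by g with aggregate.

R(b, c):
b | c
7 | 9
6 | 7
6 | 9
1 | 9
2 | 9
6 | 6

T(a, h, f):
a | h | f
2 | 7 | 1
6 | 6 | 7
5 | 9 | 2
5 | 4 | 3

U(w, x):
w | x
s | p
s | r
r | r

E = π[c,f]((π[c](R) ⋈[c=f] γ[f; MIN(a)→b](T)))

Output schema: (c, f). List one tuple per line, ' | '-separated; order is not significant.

Subexpression sizes:
  R → 6
  π[c](R) → 6
  T → 4
  γ[f; MIN(a)→b](T) → 4
  (π[c](R) ⋈[c=f] γ[f; MIN(a)→b](T)) → 1
  π[c,f]((π[c](R) ⋈[c=f] γ[f; MIN(a)→b](T))) → 1

== RESULT ==
c | f
7 | 7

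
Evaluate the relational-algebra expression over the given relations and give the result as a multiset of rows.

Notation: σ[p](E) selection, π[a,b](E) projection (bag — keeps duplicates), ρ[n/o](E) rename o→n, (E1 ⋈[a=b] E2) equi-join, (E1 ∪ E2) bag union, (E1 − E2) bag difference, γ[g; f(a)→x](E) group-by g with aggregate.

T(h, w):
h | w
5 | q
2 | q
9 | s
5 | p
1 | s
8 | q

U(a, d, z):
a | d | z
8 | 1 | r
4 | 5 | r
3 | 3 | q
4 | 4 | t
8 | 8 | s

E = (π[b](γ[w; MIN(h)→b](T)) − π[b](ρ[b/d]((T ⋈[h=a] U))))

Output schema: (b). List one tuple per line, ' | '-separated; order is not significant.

Row counts bottom-up:
  T → 6
  γ[w; MIN(h)→b](T) → 3
  π[b](γ[w; MIN(h)→b](T)) → 3
  T → 6
  U → 5
  (T ⋈[h=a] U) → 2
  ρ[b/d]((T ⋈[h=a] U)) → 2
  π[b](ρ[b/d]((T ⋈[h=a] U))) → 2
  (π[b](γ[w; MIN(h)→b](T)) − π[b](ρ[b/d]((T ⋈[h=a] U)))) → 2

== RESULT ==
b
2
5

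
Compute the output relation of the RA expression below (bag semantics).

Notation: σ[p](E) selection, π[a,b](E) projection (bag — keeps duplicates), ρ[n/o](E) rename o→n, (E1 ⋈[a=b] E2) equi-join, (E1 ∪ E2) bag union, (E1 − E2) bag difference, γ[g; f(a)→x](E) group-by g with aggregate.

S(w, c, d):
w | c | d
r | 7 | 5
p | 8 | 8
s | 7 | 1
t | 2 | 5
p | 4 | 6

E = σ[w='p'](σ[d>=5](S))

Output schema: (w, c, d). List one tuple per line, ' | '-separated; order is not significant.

Stepwise |·|:
  S → 5
  σ[d>=5](S) → 4
  σ[w='p'](σ[d>=5](S)) → 2

== RESULT ==
w | c | d
p | 4 | 6
p | 8 | 8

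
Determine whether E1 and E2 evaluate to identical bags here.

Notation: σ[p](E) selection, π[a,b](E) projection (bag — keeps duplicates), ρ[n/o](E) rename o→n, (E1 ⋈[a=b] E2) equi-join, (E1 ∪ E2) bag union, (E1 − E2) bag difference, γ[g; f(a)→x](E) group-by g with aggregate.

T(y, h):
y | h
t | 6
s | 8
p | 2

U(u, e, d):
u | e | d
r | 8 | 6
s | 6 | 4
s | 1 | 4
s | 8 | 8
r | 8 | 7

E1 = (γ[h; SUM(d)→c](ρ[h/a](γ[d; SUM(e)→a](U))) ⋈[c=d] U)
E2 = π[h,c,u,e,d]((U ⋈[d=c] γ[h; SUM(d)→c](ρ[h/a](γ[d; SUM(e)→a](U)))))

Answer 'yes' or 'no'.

E1 row counts bottom-up:
  U → 5
  γ[d; SUM(e)→a](U) → 4
  ρ[h/a](γ[d; SUM(e)→a](U)) → 4
  γ[h; SUM(d)→c](ρ[h/a](γ[d; SUM(e)→a](U))) → 2
  U → 5
  (γ[h; SUM(d)→c](ρ[h/a](γ[d; SUM(e)→a](U))) ⋈[c=d] U) → 2
E2 row counts bottom-up:
  U → 5
  U → 5
  γ[d; SUM(e)→a](U) → 4
  ρ[h/a](γ[d; SUM(e)→a](U)) → 4
  γ[h; SUM(d)→c](ρ[h/a](γ[d; SUM(e)→a](U))) → 2
  (U ⋈[d=c] γ[h; SUM(d)→c](ρ[h/a](γ[d; SUM(e)→a](U)))) → 2
  π[h,c,u,e,d]((U ⋈[d=c] γ[h; SUM(d)→c](ρ[h/a](γ[d; SUM(e)→a](U))))) → 2

E1 and E2 produce the same multiset:
h | c | u | e | d
7 | 4 | s | 1 | 4
7 | 4 | s | 6 | 4

yes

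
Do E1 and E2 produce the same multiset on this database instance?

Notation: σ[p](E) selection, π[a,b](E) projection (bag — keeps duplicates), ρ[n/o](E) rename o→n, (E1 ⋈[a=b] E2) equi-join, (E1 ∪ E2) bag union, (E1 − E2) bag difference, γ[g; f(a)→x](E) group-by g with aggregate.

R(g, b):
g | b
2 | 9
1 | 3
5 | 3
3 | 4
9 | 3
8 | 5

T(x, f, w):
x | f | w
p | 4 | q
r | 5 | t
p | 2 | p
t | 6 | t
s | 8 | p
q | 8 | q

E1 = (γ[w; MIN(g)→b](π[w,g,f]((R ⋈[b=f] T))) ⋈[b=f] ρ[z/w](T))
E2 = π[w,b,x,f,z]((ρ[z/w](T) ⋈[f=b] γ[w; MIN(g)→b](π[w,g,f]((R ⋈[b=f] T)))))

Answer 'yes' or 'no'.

E1 row counts bottom-up:
  R → 6
  T → 6
  (R ⋈[b=f] T) → 2
  π[w,g,f]((R ⋈[b=f] T)) → 2
  γ[w; MIN(g)→b](π[w,g,f]((R ⋈[b=f] T))) → 2
  T → 6
  ρ[z/w](T) → 6
  (γ[w; MIN(g)→b](π[w,g,f]((R ⋈[b=f] T))) ⋈[b=f] ρ[z/w](T)) → 2
E2 row counts bottom-up:
  T → 6
  ρ[z/w](T) → 6
  R → 6
  T → 6
  (R ⋈[b=f] T) → 2
  π[w,g,f]((R ⋈[b=f] T)) → 2
  γ[w; MIN(g)→b](π[w,g,f]((R ⋈[b=f] T))) → 2
  (ρ[z/w](T) ⋈[f=b] γ[w; MIN(g)→b](π[w,g,f]((R ⋈[b=f] T)))) → 2
  π[w,b,x,f,z]((ρ[z/w](T) ⋈[f=b] γ[w; MIN(g)→b](π[w,g,f]((R ⋈[b=f] T))))) → 2

E1 and E2 produce the same multiset:
w | b | x | f | z
t | 8 | q | 8 | q
t | 8 | s | 8 | p

yes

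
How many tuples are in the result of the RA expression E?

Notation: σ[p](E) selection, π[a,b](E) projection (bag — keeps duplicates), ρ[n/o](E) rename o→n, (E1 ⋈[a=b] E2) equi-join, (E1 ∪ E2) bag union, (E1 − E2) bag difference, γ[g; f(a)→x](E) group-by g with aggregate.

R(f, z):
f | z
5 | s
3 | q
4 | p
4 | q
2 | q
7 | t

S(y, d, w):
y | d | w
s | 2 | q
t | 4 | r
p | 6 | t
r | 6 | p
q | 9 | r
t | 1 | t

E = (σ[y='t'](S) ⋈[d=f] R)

Per-node cardinality:
  S → 6
  σ[y='t'](S) → 2
  R → 6
  (σ[y='t'](S) ⋈[d=f] R) → 2

|E| = 2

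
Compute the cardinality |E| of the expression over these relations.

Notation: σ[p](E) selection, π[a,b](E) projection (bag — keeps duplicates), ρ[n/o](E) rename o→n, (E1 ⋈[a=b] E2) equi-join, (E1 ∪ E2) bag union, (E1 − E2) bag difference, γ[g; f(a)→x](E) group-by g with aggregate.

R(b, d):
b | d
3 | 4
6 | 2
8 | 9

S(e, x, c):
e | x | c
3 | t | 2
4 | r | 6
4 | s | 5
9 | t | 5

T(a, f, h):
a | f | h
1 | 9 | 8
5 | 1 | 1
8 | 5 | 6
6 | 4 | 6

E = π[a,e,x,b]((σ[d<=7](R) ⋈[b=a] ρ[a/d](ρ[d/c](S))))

Subexpression sizes:
  R → 3
  σ[d<=7](R) → 2
  S → 4
  ρ[d/c](S) → 4
  ρ[a/d](ρ[d/c](S)) → 4
  (σ[d<=7](R) ⋈[b=a] ρ[a/d](ρ[d/c](S))) → 1
  π[a,e,x,b]((σ[d<=7](R) ⋈[b=a] ρ[a/d](ρ[d/c](S)))) → 1

|E| = 1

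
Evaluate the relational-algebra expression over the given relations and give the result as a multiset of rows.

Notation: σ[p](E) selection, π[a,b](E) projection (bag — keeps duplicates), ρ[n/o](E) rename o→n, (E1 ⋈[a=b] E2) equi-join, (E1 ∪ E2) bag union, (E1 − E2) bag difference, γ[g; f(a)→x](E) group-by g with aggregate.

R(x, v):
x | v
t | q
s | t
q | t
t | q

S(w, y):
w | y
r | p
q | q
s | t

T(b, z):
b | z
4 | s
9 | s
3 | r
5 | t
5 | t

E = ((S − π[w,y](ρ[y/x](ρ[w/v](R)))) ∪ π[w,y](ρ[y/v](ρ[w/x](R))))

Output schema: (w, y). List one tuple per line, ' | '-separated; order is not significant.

Per-node cardinality:
  S → 3
  R → 4
  ρ[w/v](R) → 4
  ρ[y/x](ρ[w/v](R)) → 4
  π[w,y](ρ[y/x](ρ[w/v](R))) → 4
  (S − π[w,y](ρ[y/x](ρ[w/v](R)))) → 3
  R → 4
  ρ[w/x](R) → 4
  ρ[y/v](ρ[w/x](R)) → 4
  π[w,y](ρ[y/v](ρ[w/x](R))) → 4
  ((S − π[w,y](ρ[y/x](ρ[w/v](R)))) ∪ π[w,y](ρ[y/v](ρ[w/x](R)))) → 7

== RESULT ==
w | y
q | q
q | t
r | p
s | t
s | t
t | q
t | q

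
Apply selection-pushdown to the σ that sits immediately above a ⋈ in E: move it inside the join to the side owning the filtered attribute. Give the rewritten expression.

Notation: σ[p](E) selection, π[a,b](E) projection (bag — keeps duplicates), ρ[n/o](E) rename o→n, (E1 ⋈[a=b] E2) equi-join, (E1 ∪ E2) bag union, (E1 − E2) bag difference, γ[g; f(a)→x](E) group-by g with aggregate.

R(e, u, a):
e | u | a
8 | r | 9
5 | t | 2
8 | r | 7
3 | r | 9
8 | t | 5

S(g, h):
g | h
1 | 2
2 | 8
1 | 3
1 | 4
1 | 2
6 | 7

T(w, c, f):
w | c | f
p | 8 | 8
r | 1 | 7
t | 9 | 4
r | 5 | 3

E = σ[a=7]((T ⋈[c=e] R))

σ filters on a, owned by the right side.
E' = (T ⋈[c=e] σ[a=7](R))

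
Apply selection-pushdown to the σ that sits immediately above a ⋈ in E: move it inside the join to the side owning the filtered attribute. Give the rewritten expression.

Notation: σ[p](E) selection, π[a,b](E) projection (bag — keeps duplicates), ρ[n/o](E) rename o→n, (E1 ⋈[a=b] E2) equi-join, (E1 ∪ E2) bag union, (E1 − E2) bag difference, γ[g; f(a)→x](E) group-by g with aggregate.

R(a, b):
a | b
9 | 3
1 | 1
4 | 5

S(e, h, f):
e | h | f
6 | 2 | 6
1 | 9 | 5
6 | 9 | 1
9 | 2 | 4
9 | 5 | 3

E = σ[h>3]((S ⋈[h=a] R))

σ filters on h, owned by the left side.
E' = (σ[h>3](S) ⋈[h=a] R)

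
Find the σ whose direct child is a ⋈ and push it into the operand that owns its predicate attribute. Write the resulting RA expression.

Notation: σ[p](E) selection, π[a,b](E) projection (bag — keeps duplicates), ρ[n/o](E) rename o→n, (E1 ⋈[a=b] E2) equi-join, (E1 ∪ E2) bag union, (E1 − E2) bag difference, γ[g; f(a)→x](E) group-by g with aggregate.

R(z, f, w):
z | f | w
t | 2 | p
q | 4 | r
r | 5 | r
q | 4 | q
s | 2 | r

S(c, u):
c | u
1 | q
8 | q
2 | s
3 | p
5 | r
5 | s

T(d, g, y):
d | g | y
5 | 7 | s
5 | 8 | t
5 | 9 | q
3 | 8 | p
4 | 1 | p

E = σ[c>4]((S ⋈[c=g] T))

σ filters on c, owned by the left side.
E' = (σ[c>4](S) ⋈[c=g] T)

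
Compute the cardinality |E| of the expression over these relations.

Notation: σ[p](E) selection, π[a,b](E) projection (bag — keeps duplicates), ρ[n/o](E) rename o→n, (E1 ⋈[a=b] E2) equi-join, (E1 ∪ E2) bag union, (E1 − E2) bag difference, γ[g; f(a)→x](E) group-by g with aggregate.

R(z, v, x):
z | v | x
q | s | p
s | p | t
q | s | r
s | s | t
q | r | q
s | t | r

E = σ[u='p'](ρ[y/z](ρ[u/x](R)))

Per-node cardinality:
  R → 6
  ρ[u/x](R) → 6
  ρ[y/z](ρ[u/x](R)) → 6
  σ[u='p'](ρ[y/z](ρ[u/x](R))) → 1

|E| = 1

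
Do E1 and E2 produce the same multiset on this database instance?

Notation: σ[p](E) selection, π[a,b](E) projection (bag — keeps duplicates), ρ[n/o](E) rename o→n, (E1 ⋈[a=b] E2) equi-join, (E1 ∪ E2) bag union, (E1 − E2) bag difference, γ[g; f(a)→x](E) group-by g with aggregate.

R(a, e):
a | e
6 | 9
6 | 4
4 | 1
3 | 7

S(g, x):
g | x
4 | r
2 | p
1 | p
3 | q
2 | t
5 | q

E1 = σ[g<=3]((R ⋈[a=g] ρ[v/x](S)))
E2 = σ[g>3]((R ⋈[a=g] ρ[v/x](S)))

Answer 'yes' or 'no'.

E1 stepwise |·|:
  R → 4
  S → 6
  ρ[v/x](S) → 6
  (R ⋈[a=g] ρ[v/x](S)) → 2
  σ[g<=3]((R ⋈[a=g] ρ[v/x](S))) → 1
E2 stepwise |·|:
  R → 4
  S → 6
  ρ[v/x](S) → 6
  (R ⋈[a=g] ρ[v/x](S)) → 2
  σ[g>3]((R ⋈[a=g] ρ[v/x](S))) → 1

E1 result:
a | e | g | v
3 | 7 | 3 | q
E2 result:
a | e | g | v
4 | 1 | 4 | r
Witness: (3, 7, 3, 'q') appears 1× in E1 but 0× in E2.

no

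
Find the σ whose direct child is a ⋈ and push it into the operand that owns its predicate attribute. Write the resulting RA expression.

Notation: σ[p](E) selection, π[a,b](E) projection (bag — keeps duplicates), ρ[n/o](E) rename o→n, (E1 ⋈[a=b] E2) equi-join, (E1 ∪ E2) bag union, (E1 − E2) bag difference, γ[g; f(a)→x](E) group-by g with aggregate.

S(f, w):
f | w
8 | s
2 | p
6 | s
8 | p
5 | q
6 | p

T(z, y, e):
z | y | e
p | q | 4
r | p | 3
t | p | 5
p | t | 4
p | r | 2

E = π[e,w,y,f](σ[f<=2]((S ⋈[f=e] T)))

σ filters on f, owned by the left side.
E' = π[e,w,y,f]((σ[f<=2](S) ⋈[f=e] T))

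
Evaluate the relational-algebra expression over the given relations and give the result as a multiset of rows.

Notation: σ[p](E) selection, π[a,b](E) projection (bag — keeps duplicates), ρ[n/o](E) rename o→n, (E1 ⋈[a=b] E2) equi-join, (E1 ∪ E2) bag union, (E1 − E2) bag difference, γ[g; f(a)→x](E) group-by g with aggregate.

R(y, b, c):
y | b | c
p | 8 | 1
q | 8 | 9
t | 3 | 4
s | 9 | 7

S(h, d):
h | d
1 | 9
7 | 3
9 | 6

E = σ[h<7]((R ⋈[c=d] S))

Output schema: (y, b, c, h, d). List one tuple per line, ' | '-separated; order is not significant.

Subexpression sizes:
  R → 4
  S → 3
  (R ⋈[c=d] S) → 1
  σ[h<7]((R ⋈[c=d] S)) → 1

== RESULT ==
y | b | c | h | d
q | 8 | 9 | 1 | 9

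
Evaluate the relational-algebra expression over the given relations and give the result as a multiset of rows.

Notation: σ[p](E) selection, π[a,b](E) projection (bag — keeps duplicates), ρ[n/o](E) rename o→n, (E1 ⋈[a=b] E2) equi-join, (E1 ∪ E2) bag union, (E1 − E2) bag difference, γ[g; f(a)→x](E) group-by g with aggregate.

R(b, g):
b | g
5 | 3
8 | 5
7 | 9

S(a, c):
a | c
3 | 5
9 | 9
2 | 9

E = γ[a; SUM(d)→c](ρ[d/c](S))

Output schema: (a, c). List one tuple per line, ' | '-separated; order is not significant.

Row counts bottom-up:
  S → 3
  ρ[d/c](S) → 3
  γ[a; SUM(d)→c](ρ[d/c](S)) → 3

== RESULT ==
a | c
2 | 9
3 | 5
9 | 9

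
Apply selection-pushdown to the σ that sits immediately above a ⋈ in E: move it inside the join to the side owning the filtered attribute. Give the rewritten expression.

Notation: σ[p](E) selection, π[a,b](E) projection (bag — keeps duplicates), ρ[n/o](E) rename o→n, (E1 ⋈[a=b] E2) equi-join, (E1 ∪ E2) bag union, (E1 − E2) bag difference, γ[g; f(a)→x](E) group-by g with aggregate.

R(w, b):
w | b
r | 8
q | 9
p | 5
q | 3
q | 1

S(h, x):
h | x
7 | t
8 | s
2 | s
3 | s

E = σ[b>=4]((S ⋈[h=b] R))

σ filters on b, owned by the right side.
E' = (S ⋈[h=b] σ[b>=4](R))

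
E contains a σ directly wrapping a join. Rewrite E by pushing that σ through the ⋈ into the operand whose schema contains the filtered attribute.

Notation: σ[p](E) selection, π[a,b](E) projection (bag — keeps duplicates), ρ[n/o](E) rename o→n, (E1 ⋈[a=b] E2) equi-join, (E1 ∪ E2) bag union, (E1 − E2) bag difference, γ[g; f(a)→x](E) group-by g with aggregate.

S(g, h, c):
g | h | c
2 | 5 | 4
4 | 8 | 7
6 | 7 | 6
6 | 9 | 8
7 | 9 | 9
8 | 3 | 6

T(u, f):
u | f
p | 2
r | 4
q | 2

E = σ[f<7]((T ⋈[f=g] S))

σ filters on f, owned by the left side.
E' = (σ[f<7](T) ⋈[f=g] S)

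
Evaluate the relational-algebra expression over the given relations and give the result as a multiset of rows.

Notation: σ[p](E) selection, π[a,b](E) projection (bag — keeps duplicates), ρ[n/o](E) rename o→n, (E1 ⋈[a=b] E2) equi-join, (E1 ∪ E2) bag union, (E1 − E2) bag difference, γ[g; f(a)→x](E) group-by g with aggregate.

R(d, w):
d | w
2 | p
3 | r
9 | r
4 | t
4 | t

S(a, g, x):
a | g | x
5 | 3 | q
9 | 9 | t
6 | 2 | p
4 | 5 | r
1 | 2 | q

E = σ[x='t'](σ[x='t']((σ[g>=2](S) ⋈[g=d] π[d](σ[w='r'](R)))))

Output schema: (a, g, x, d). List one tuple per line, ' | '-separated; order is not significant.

Subexpression sizes:
  S → 5
  σ[g>=2](S) → 5
  R → 5
  σ[w='r'](R) → 2
  π[d](σ[w='r'](R)) → 2
  (σ[g>=2](S) ⋈[g=d] π[d](σ[w='r'](R))) → 2
  σ[x='t']((σ[g>=2](S) ⋈[g=d] π[d](σ[w='r'](R)))) → 1
  σ[x='t'](σ[x='t']((σ[g>=2](S) ⋈[g=d] π[d](σ[w='r'](R))))) → 1

== RESULT ==
a | g | x | d
9 | 9 | t | 9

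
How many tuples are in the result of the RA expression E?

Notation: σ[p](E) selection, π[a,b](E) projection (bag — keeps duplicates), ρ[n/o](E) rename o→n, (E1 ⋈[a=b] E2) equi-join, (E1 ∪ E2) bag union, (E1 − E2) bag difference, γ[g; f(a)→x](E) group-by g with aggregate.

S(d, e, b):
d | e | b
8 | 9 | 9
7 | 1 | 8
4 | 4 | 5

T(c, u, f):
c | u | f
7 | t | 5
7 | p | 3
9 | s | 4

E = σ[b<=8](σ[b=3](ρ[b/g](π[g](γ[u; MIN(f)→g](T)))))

Subexpression sizes:
  T → 3
  γ[u; MIN(f)→g](T) → 3
  π[g](γ[u; MIN(f)→g](T)) → 3
  ρ[b/g](π[g](γ[u; MIN(f)→g](T))) → 3
  σ[b=3](ρ[b/g](π[g](γ[u; MIN(f)→g](T)))) → 1
  σ[b<=8](σ[b=3](ρ[b/g](π[g](γ[u; MIN(f)→g](T))))) → 1

|E| = 1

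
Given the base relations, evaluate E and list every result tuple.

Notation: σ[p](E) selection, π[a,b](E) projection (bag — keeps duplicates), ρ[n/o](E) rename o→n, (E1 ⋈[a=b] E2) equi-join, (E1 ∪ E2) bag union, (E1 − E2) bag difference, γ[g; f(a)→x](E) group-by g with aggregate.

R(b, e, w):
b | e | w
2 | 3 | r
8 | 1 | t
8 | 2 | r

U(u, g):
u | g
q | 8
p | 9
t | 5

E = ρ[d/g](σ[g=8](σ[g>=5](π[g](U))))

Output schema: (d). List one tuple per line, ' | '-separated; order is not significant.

Row counts bottom-up:
  U → 3
  π[g](U) → 3
  σ[g>=5](π[g](U)) → 3
  σ[g=8](σ[g>=5](π[g](U))) → 1
  ρ[d/g](σ[g=8](σ[g>=5](π[g](U)))) → 1

== RESULT ==
d
8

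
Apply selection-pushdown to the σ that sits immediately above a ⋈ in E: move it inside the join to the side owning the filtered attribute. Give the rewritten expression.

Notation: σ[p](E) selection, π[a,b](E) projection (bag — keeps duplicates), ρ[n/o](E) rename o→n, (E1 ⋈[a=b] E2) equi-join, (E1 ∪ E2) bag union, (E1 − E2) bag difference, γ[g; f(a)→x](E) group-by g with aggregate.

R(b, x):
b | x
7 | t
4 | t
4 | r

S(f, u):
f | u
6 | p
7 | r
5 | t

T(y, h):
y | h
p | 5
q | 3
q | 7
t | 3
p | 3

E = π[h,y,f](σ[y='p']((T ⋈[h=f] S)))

σ filters on y, owned by the left side.
E' = π[h,y,f]((σ[y='p'](T) ⋈[h=f] S))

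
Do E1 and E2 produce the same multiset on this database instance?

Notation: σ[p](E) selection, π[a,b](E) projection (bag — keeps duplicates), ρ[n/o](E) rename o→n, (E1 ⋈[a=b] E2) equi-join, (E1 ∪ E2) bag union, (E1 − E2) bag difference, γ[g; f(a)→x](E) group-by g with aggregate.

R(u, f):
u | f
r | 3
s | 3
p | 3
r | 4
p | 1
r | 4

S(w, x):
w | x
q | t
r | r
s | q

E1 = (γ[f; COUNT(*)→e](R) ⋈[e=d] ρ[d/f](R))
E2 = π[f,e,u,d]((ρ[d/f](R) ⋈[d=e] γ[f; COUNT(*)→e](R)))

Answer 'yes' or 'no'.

E1 row counts bottom-up:
  R → 6
  γ[f; COUNT(*)→e](R) → 3
  R → 6
  ρ[d/f](R) → 6
  (γ[f; COUNT(*)→e](R) ⋈[e=d] ρ[d/f](R)) → 4
E2 row counts bottom-up:
  R → 6
  ρ[d/f](R) → 6
  R → 6
  γ[f; COUNT(*)→e](R) → 3
  (ρ[d/f](R) ⋈[d=e] γ[f; COUNT(*)→e](R)) → 4
  π[f,e,u,d]((ρ[d/f](R) ⋈[d=e] γ[f; COUNT(*)→e](R))) → 4

E1 and E2 produce the same multiset:
f | e | u | d
1 | 1 | p | 1
3 | 3 | p | 3
3 | 3 | r | 3
3 | 3 | s | 3

yes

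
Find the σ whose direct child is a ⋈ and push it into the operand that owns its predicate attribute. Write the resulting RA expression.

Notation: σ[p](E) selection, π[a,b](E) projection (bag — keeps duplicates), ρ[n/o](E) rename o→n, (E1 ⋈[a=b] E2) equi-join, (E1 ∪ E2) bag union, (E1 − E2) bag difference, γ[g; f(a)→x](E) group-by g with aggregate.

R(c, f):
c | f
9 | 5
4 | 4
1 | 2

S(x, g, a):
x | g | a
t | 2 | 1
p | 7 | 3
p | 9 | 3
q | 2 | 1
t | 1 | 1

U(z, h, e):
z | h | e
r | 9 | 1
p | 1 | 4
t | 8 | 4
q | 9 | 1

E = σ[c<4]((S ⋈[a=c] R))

σ filters on c, owned by the right side.
E' = (S ⋈[a=c] σ[c<4](R))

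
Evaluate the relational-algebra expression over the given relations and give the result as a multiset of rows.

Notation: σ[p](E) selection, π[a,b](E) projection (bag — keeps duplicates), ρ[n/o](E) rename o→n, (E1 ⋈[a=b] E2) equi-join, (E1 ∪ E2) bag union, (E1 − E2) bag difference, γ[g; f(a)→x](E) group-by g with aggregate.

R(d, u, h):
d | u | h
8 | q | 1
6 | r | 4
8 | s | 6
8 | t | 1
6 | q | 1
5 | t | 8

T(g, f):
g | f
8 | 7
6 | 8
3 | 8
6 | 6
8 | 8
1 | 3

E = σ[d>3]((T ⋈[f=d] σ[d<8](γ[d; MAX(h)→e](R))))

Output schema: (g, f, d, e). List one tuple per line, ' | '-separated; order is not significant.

Per-node cardinality:
  T → 6
  R → 6
  γ[d; MAX(h)→e](R) → 3
  σ[d<8](γ[d; MAX(h)→e](R)) → 2
  (T ⋈[f=d] σ[d<8](γ[d; MAX(h)→e](R))) → 1
  σ[d>3]((T ⋈[f=d] σ[d<8](γ[d; MAX(h)→e](R)))) → 1

== RESULT ==
g | f | d | e
6 | 6 | 6 | 4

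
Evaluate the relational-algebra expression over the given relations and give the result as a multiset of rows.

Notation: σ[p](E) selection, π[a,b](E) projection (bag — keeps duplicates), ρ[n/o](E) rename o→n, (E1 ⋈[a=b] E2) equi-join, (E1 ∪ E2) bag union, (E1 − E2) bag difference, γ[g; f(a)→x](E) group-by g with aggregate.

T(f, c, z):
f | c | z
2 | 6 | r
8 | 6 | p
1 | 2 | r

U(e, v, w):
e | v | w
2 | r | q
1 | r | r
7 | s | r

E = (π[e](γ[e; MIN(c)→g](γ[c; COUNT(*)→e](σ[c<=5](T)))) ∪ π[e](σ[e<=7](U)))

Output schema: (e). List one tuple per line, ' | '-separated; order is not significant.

Subexpression sizes:
  T → 3
  σ[c<=5](T) → 1
  γ[c; COUNT(*)→e](σ[c<=5](T)) → 1
  γ[e; MIN(c)→g](γ[c; COUNT(*)→e](σ[c<=5](T))) → 1
  π[e](γ[e; MIN(c)→g](γ[c; COUNT(*)→e](σ[c<=5](T)))) → 1
  U → 3
  σ[e<=7](U) → 3
  π[e](σ[e<=7](U)) → 3
  (π[e](γ[e; MIN(c)→g](γ[c; COUNT(*)→e](σ[c<=5](T)))) ∪ π[e](σ[e<=7](U))) → 4

== RESULT ==
e
1
1
2
7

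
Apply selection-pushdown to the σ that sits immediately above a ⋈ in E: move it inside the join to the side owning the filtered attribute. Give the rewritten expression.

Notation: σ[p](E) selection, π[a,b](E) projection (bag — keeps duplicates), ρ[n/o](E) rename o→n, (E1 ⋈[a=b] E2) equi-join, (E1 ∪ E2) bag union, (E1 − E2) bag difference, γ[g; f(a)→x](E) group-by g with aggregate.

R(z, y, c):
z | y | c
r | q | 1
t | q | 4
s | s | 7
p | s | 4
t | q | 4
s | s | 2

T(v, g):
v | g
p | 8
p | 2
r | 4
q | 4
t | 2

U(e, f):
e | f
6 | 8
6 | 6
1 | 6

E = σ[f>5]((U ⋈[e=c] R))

σ filters on f, owned by the left side.
E' = (σ[f>5](U) ⋈[e=c] R)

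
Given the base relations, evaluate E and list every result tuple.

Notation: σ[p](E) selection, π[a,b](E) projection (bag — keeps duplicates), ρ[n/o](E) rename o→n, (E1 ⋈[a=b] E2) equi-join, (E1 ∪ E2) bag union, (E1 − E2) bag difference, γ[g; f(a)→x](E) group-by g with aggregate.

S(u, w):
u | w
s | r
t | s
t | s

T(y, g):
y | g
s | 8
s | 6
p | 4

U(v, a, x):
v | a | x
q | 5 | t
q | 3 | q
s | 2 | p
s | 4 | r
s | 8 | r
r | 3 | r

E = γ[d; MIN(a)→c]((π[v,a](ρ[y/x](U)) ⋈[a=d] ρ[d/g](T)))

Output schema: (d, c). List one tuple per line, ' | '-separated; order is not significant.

Per-node cardinality:
  U → 6
  ρ[y/x](U) → 6
  π[v,a](ρ[y/x](U)) → 6
  T → 3
  ρ[d/g](T) → 3
  (π[v,a](ρ[y/x](U)) ⋈[a=d] ρ[d/g](T)) → 2
  γ[d; MIN(a)→c]((π[v,a](ρ[y/x](U)) ⋈[a=d] ρ[d/g](T))) → 2

== RESULT ==
d | c
4 | 4
8 | 8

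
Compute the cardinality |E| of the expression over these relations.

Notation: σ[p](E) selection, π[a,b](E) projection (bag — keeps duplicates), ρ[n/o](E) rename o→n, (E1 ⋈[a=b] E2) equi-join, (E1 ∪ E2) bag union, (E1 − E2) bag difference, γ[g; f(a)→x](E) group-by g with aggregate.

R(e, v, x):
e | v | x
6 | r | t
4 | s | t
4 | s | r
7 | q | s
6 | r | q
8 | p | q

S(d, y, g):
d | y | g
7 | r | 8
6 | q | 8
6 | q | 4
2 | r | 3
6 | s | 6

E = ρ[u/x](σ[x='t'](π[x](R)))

Per-node cardinality:
  R → 6
  π[x](R) → 6
  σ[x='t'](π[x](R)) → 2
  ρ[u/x](σ[x='t'](π[x](R))) → 2

|E| = 2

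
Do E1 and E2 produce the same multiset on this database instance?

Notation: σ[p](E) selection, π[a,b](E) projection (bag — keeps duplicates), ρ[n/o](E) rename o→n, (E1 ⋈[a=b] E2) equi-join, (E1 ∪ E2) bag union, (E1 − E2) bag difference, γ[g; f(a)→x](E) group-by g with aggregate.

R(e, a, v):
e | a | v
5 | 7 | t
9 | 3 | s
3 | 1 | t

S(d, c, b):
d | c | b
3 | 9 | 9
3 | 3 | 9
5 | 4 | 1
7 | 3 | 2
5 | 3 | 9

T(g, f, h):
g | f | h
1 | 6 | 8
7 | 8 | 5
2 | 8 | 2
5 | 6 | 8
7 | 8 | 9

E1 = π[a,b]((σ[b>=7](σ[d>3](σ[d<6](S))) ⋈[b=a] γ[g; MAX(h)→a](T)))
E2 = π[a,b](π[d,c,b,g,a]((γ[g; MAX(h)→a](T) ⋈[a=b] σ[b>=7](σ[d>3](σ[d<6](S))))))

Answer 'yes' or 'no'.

E1 per-node cardinality:
  S → 5
  σ[d<6](S) → 4
  σ[d>3](σ[d<6](S)) → 2
  σ[b>=7](σ[d>3](σ[d<6](S))) → 1
  T → 5
  γ[g; MAX(h)→a](T) → 4
  (σ[b>=7](σ[d>3](σ[d<6](S))) ⋈[b=a] γ[g; MAX(h)→a](T)) → 1
  π[a,b]((σ[b>=7](σ[d>3](σ[d<6](S))) ⋈[b=a] γ[g; MAX(h)→a](T))) → 1
E2 per-node cardinality:
  T → 5
  γ[g; MAX(h)→a](T) → 4
  S → 5
  σ[d<6](S) → 4
  σ[d>3](σ[d<6](S)) → 2
  σ[b>=7](σ[d>3](σ[d<6](S))) → 1
  (γ[g; MAX(h)→a](T) ⋈[a=b] σ[b>=7](σ[d>3](σ[d<6](S)))) → 1
  π[d,c,b,g,a]((γ[g; MAX(h)→a](T) ⋈[a=b] σ[b>=7](σ[d>3](σ[d<6](S))))) → 1
  π[a,b](π[d,c,b,g,a]((γ[g; MAX(h)→a](T) ⋈[a=b] σ[b>=7](σ[d>3](σ[d<6](S)))))) → 1

E1 and E2 produce the same multiset:
a | b
9 | 9

yes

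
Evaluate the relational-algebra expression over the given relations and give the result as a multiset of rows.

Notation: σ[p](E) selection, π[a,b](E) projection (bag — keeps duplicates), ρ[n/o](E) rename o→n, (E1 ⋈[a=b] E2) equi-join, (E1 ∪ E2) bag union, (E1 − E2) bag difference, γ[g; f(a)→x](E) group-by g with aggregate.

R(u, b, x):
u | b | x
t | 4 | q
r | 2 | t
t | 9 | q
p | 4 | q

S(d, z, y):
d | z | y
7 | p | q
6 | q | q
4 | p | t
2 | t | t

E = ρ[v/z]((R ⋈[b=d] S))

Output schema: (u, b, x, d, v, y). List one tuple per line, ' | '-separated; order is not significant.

Subexpression sizes:
  R → 4
  S → 4
  (R ⋈[b=d] S) → 3
  ρ[v/z]((R ⋈[b=d] S)) → 3

== RESULT ==
u | b | x | d | v | y
p | 4 | q | 4 | p | t
r | 2 | t | 2 | t | t
t | 4 | q | 4 | p | t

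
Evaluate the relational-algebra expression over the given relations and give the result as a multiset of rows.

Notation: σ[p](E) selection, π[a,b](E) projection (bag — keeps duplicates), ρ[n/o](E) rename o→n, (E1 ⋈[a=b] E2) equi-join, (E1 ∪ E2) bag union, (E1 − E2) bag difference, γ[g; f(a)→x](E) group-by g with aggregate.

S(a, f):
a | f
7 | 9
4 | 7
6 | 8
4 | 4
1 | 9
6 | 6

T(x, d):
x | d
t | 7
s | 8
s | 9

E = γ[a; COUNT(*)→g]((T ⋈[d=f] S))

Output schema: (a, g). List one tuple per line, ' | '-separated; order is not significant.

Row counts bottom-up:
  T → 3
  S → 6
  (T ⋈[d=f] S) → 4
  γ[a; COUNT(*)→g]((T ⋈[d=f] S)) → 4

== RESULT ==
a | g
1 | 1
4 | 1
6 | 1
7 | 1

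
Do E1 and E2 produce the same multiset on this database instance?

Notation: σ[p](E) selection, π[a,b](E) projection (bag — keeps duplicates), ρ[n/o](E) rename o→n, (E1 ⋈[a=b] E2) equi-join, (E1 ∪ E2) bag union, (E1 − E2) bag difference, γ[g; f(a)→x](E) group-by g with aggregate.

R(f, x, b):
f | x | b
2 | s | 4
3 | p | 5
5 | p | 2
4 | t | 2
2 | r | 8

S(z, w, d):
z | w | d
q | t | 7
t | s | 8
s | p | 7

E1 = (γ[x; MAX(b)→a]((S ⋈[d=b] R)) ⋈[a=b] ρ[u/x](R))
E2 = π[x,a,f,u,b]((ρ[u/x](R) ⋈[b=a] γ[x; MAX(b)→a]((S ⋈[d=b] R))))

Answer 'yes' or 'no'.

E1 stepwise |·|:
  S → 3
  R → 5
  (S ⋈[d=b] R) → 1
  γ[x; MAX(b)→a]((S ⋈[d=b] R)) → 1
  R → 5
  ρ[u/x](R) → 5
  (γ[x; MAX(b)→a]((S ⋈[d=b] R)) ⋈[a=b] ρ[u/x](R)) → 1
E2 stepwise |·|:
  R → 5
  ρ[u/x](R) → 5
  S → 3
  R → 5
  (S ⋈[d=b] R) → 1
  γ[x; MAX(b)→a]((S ⋈[d=b] R)) → 1
  (ρ[u/x](R) ⋈[b=a] γ[x; MAX(b)→a]((S ⋈[d=b] R))) → 1
  π[x,a,f,u,b]((ρ[u/x](R) ⋈[b=a] γ[x; MAX(b)→a]((S ⋈[d=b] R)))) → 1

E1 and E2 produce the same multiset:
x | a | f | u | b
r | 8 | 2 | r | 8

yes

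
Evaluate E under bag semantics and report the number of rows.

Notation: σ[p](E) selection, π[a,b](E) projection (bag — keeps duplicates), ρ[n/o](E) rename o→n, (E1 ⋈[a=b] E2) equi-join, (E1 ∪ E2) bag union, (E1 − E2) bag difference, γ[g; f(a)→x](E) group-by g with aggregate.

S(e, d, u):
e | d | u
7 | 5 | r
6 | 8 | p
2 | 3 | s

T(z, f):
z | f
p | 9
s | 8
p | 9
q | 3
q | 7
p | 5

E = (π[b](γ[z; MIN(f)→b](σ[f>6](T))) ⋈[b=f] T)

Row counts bottom-up:
  T → 6
  σ[f>6](T) → 4
  γ[z; MIN(f)→b](σ[f>6](T)) → 3
  π[b](γ[z; MIN(f)→b](σ[f>6](T))) → 3
  T → 6
  (π[b](γ[z; MIN(f)→b](σ[f>6](T))) ⋈[b=f] T) → 4

|E| = 4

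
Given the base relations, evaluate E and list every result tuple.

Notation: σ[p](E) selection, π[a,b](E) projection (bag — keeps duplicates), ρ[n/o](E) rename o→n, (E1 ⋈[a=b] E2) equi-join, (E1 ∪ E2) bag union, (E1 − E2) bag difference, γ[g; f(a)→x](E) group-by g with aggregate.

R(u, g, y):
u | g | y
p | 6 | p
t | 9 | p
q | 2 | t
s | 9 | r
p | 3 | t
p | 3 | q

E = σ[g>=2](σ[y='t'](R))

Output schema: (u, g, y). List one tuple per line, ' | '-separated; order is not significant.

Subexpression sizes:
  R → 6
  σ[y='t'](R) → 2
  σ[g>=2](σ[y='t'](R)) → 2

== RESULT ==
u | g | y
p | 3 | t
q | 2 | t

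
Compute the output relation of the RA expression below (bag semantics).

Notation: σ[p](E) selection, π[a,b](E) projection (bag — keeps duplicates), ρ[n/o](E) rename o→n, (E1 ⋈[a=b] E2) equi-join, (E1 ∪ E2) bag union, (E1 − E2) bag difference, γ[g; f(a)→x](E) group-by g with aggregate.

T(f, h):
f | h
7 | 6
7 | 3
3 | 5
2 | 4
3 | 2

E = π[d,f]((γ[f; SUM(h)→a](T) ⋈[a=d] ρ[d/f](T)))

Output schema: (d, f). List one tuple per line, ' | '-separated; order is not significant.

Row counts bottom-up:
  T → 5
  γ[f; SUM(h)→a](T) → 3
  T → 5
  ρ[d/f](T) → 5
  (γ[f; SUM(h)→a](T) ⋈[a=d] ρ[d/f](T)) → 2
  π[d,f]((γ[f; SUM(h)→a](T) ⋈[a=d] ρ[d/f](T))) → 2

== RESULT ==
d | f
7 | 3
7 | 3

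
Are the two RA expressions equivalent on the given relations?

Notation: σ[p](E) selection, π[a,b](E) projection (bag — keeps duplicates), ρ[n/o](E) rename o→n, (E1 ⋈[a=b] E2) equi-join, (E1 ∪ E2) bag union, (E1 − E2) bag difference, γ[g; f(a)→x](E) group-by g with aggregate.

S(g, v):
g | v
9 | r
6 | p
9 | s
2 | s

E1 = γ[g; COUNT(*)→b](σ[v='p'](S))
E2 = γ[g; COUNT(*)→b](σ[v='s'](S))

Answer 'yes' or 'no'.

E1 stepwise |·|:
  S → 4
  σ[v='p'](S) → 1
  γ[g; COUNT(*)→b](σ[v='p'](S)) → 1
E2 stepwise |·|:
  S → 4
  σ[v='s'](S) → 2
  γ[g; COUNT(*)→b](σ[v='s'](S)) → 2

E1 result:
g | b
6 | 1
E2 result:
g | b
2 | 1
9 | 1
Witness: (6, 1) appears 1× in E1 but 0× in E2.

no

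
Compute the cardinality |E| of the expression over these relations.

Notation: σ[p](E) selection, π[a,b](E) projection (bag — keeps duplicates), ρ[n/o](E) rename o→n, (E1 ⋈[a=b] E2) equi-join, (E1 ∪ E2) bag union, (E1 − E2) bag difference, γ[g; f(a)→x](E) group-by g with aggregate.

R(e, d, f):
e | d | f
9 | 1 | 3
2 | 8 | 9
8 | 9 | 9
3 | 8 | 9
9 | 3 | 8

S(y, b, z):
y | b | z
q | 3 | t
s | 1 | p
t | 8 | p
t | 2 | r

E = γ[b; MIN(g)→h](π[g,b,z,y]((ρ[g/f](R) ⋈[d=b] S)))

Row counts bottom-up:
  R → 5
  ρ[g/f](R) → 5
  S → 4
  (ρ[g/f](R) ⋈[d=b] S) → 4
  π[g,b,z,y]((ρ[g/f](R) ⋈[d=b] S)) → 4
  γ[b; MIN(g)→h](π[g,b,z,y]((ρ[g/f](R) ⋈[d=b] S))) → 3

|E| = 3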